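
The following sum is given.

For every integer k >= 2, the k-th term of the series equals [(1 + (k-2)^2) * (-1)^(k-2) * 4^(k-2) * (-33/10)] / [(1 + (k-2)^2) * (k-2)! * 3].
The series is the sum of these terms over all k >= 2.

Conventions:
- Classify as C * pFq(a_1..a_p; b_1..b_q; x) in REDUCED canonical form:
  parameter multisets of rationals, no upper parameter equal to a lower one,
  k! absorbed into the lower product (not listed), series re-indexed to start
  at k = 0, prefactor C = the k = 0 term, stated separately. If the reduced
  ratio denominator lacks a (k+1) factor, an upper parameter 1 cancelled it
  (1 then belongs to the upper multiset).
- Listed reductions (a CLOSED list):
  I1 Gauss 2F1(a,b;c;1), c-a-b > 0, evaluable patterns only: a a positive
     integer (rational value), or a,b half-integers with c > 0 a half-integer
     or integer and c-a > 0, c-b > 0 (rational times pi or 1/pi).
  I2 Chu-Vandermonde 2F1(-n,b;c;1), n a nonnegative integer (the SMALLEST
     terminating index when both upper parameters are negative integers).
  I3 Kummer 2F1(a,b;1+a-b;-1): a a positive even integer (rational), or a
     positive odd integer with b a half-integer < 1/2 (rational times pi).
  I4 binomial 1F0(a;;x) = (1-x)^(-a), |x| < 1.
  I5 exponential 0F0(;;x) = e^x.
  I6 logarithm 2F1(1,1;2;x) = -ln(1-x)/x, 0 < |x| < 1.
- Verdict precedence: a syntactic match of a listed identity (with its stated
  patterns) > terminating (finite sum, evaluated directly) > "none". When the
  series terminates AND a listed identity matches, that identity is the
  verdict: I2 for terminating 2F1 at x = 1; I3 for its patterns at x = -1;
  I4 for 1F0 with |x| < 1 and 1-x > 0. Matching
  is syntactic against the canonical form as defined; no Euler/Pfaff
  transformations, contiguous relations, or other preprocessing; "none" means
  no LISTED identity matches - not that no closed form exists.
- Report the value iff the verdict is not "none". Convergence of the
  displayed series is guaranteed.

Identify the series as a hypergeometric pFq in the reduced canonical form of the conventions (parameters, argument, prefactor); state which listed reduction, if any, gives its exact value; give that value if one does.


Canonical form: C = -11/10 times 0F0 with upper {-}, lower {-}, x = -4. Verdict: the exponential series (I5) fires (the 0F0 exponential series at x = -4). Hence: (-11/10) * e^(-4).

First insight: x = (-4) and the (-1)^k factor (C = -11/10) folds into the argument's sign.
Term ratio: r(k) = (-4) * 1 / [(k+1)] - rational in k, leading ratio (-4); with t_0 = -11/10, classification follows.


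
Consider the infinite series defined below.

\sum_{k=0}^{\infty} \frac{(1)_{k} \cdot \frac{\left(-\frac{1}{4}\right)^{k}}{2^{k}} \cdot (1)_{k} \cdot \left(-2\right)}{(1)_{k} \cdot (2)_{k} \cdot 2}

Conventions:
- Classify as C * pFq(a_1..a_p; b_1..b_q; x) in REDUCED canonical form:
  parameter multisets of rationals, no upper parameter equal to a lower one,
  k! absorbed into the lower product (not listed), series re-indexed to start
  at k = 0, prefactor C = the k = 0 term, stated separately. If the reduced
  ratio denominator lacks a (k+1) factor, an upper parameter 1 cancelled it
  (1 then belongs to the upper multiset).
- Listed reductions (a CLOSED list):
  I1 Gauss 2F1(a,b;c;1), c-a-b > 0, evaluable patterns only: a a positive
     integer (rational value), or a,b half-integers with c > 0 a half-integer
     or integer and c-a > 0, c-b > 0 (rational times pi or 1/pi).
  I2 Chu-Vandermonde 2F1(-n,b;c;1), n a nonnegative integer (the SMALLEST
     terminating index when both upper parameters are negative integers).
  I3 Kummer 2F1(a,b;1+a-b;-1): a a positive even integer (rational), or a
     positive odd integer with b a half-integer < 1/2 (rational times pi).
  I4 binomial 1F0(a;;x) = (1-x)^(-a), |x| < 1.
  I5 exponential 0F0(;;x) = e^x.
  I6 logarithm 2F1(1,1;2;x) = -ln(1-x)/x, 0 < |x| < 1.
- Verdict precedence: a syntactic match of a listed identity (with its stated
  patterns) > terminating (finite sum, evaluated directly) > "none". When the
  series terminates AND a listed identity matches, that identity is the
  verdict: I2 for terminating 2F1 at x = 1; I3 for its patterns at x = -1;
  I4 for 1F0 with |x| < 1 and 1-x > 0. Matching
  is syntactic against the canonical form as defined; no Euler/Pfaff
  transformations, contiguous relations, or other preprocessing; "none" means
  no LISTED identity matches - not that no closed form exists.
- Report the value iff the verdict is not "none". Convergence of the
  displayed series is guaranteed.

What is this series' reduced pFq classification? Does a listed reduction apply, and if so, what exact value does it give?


At argument -\frac{1}{8}: a 2F1 with upper {1, 1}, lower {2}, scaled by C = -1. Verdict (x = -\frac{1}{8}): the I6 logarithm reduction applies (the logarithm: parameters (1,1;2), x = -\frac{1}{8}). Exact value: \left(-8\right) \cdot \ln\left(\frac{9}{8}\right).

First insight: with t_0 = -1, the constant factors (C = -1, x = -1/8) combine into one prefactor.
Term ratio: r(k) = -\frac{1}{8} * (k+1) (k+1) / [(k+2) (k+1)] - rational; roots negated = parameters, x = -\frac{1}{8}, C = -1.


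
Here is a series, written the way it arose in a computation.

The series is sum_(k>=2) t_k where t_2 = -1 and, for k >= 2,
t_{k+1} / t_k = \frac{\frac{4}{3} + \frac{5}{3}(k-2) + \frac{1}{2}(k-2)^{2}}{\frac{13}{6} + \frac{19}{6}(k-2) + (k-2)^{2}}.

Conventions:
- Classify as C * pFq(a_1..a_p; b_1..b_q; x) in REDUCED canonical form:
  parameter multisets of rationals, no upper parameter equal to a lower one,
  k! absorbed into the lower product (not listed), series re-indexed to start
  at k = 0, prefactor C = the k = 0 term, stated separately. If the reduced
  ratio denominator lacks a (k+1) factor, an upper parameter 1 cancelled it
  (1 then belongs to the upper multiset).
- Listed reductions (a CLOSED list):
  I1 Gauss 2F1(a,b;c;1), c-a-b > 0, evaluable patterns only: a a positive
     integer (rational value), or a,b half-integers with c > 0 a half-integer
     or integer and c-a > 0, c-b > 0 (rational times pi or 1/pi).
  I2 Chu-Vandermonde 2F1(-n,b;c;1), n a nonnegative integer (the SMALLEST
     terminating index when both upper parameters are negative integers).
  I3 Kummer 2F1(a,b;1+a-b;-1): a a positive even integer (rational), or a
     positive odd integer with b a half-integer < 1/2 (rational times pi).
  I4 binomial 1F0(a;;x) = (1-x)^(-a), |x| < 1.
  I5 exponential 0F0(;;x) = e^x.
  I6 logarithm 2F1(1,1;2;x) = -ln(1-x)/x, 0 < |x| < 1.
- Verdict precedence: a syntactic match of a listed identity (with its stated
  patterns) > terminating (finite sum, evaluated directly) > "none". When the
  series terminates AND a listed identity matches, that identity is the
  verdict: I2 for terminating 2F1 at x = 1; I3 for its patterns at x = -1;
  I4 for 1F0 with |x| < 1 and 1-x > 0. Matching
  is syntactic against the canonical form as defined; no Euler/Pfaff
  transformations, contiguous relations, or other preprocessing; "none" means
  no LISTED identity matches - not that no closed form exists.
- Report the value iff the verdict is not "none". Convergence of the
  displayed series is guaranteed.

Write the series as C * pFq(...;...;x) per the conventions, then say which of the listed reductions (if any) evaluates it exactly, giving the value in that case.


The tell: from the first term -1: roots of the ratio polynomials (C = -1) are the negated parameters.
Term ratio: r(k) = \frac{1}{2} * (k+\frac{4}{3}) (k+2) / [(k+\frac{13}{6}) (k+1)] ; factor over Q: parameters, x = \frac{1}{2}, and C = -1.

x = \frac{1}{2} here; the reduced form reads 2F1, upper {\frac{4}{3}, 2}, lower {\frac{13}{6}}, C = -1. Verdict: no listed reduction: x = \frac{1}{2} and upper {\frac{4}{3}, 2} fail every I1-I6 pattern.


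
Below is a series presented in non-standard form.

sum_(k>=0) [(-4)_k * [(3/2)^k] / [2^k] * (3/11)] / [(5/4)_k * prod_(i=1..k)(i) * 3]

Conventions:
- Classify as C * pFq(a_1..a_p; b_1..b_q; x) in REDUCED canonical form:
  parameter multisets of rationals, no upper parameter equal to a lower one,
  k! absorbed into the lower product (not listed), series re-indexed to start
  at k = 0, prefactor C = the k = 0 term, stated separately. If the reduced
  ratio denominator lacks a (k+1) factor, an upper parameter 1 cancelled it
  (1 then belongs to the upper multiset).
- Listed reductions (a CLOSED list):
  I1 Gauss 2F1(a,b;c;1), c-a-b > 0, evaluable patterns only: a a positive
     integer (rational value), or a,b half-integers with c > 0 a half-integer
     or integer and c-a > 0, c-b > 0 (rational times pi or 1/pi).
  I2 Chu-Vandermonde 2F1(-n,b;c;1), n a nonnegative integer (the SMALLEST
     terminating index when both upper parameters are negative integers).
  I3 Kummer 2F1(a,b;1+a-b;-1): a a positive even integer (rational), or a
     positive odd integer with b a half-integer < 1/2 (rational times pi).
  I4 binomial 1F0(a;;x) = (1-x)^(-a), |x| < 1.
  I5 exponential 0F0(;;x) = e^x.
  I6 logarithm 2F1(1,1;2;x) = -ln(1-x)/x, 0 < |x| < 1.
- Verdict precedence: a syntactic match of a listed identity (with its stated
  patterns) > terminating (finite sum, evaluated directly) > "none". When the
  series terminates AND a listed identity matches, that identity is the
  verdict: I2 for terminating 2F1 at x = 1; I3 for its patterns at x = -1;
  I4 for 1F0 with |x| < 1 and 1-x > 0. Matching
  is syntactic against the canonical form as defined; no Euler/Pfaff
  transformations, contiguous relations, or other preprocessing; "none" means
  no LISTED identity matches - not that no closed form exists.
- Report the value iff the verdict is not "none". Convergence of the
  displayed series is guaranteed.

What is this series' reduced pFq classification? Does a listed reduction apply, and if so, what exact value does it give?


Prefactor 1/11, argument 3/4: 1F1 with upper {-4} over lower {5/4}. Verdict: terminating at k = 4: the factor (-4)_k kills every later term; summing the 5 survivors is exact. Exact value: -32/935.

Key observation: with t_0 = 1/11, the two k-th powers (C = 1/11) combine into one argument.
Adjacent-term ratio: r(k) = (3/4) * (k-4) / [(k+5/4) (k+1)] - poly over poly, x = (3/4) from leading terms; C = 1/11 at k = 0.


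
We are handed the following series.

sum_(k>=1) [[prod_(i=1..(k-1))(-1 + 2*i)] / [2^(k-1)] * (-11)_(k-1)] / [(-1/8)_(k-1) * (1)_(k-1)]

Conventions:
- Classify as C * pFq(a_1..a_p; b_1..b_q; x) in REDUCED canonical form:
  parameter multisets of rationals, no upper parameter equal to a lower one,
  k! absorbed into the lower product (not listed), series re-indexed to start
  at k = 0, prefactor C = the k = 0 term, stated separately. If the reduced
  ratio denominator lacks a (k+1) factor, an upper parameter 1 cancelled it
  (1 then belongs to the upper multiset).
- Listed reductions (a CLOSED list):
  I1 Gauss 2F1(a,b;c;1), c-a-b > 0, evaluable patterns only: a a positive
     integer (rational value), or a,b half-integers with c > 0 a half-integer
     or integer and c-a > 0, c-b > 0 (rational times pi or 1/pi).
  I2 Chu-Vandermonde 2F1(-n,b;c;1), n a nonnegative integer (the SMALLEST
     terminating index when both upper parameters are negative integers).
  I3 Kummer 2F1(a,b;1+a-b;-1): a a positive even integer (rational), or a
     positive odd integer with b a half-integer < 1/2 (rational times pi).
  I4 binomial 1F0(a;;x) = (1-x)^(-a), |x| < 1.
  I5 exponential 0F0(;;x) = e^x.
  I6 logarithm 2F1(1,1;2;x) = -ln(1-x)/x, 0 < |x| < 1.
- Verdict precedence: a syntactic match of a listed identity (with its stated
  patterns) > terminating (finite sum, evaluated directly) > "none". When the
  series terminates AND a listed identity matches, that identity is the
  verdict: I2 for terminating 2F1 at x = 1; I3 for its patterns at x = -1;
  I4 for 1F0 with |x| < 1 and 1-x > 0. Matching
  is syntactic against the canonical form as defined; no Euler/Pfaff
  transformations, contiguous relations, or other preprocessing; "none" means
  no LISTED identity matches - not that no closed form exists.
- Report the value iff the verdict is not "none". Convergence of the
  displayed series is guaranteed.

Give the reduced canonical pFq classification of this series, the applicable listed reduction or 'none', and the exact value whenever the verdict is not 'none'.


x = 1 here; the reduced form reads 2F1, upper {-11, 1/2}, lower {-1/8}, C = 1. Verdict at x = 1: the Chu-Vandermonde identity I2 matches (terminating 2F1 at x = 1 with n = 11, b = 1/2, c = -1/8). Its exact value is 12353223825/17104651109.

Structural cue: with t_0 = 1, (1)_k (C = 1, x = 1) is k! itself.
Term ratio: r(k) = 1 * (k-11) (k+1/2) / [(k-1/8) (k+1)] - rational in k, leading ratio 1; with t_0 = 1, classification follows.


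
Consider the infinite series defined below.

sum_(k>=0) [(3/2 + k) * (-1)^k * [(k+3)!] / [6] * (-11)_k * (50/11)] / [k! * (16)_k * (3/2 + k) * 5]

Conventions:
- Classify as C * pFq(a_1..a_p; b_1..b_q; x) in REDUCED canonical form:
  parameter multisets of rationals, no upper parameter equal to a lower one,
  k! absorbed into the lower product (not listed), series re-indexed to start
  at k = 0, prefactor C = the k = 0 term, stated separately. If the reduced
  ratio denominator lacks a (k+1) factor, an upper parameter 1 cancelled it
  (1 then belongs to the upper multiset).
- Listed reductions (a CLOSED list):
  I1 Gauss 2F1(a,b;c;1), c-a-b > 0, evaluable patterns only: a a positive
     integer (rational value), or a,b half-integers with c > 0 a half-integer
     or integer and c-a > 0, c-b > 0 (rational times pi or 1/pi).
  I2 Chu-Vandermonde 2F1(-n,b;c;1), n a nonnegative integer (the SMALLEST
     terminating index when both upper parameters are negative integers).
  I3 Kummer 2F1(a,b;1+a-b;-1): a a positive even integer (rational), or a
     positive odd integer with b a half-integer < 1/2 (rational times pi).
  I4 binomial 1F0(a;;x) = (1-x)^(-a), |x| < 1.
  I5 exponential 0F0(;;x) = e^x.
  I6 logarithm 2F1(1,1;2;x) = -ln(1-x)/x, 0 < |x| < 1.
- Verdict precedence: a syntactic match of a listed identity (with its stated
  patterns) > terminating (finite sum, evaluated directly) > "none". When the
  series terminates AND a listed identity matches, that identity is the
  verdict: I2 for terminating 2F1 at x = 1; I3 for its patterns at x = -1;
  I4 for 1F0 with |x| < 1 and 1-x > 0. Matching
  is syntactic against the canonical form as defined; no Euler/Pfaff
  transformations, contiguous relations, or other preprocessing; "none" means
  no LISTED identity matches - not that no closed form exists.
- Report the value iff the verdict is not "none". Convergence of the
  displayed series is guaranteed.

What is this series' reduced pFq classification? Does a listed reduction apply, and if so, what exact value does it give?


Key observation: with t_0 = 10/11, the constant factors (C = 10/11) combine into one prefactor.
Adjacent-term ratio: r(k) = (-1) * (k-11) (k+4) / [(k+16) (k+1)] ; factor over Q: parameters, x = (-1), and C = 10/11.

At argument -1: a 2F1 with upper {-11, 4}, lower {16}, scaled by C = 10/11. Verdict: the Kummer evaluation I3 matches (x = -1; c = 16 equals 1+a-b for upper {-11, 4}: listed pattern). Exact value: 175/11.


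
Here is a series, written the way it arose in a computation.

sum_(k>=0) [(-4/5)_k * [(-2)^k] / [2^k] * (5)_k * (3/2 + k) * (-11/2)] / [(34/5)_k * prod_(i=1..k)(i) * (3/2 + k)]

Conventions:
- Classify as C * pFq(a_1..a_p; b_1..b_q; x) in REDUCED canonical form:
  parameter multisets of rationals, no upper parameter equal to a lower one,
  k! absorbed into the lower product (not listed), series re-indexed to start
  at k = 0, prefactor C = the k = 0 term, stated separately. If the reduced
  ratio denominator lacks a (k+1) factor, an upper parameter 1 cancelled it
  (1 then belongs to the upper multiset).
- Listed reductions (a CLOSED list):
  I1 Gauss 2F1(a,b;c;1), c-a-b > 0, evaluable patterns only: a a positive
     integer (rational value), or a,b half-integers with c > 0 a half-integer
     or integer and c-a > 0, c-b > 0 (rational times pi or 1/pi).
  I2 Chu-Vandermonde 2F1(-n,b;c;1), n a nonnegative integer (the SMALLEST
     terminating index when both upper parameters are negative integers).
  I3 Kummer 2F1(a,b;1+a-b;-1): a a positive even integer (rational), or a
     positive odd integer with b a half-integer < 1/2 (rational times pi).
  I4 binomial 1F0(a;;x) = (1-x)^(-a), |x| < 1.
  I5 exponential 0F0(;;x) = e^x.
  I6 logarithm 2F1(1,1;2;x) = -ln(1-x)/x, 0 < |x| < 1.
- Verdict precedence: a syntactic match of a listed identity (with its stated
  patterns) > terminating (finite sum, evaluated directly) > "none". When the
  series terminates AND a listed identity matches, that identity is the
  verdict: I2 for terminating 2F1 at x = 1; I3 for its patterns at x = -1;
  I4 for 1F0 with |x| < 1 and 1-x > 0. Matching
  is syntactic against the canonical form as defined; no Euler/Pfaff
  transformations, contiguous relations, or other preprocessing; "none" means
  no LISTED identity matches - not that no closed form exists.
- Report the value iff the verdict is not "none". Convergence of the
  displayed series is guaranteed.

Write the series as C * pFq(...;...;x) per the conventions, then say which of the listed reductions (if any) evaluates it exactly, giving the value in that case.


At argument -1: a 2F1 with upper {-4/5, 5}, lower {34/5}, scaled by C = -11/2. Verdict: none. Every listed pattern misses the 2F1 form at -1, upper {-4/5, 5}.

First insight: t_0 = -11/2 here, and the product of the first k integers (prefactor -11/2) is k!.
Term ratio: r(k) = (-1) * (k-4/5) (k+5) / [(k+34/5) (k+1)] - rational in k, leading ratio (-1); with t_0 = -11/2, classification follows.


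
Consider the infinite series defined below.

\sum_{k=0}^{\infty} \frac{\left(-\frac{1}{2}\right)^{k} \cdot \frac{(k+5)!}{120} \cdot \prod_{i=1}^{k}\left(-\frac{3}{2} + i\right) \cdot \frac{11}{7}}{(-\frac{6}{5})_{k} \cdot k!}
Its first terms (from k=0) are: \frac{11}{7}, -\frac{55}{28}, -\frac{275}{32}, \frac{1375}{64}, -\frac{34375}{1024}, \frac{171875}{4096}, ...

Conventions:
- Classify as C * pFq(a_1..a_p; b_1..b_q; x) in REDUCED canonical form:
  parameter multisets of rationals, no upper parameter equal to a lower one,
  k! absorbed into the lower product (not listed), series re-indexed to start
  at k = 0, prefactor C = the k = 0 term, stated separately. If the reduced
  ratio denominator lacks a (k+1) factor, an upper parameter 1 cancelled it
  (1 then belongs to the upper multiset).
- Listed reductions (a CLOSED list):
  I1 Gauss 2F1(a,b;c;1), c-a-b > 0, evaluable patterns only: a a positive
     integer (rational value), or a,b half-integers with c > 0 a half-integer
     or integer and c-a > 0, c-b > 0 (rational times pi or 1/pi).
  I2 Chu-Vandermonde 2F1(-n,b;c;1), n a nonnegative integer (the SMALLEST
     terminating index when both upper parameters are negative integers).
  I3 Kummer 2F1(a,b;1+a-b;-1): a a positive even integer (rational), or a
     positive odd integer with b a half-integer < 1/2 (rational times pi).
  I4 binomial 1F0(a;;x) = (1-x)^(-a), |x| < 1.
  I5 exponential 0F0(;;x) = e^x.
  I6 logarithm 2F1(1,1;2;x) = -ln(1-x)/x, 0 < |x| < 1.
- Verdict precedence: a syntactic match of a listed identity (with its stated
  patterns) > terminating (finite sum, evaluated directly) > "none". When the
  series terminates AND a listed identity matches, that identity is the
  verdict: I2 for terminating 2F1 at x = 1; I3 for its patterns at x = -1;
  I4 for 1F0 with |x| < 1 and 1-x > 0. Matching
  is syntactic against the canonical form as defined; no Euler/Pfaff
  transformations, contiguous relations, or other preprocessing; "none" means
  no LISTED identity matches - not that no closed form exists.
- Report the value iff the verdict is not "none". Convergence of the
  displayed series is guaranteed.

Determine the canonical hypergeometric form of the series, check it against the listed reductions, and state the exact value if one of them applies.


With C = \frac{11}{7}: the canonical form is 2F1(-\frac{1}{2}, 6; -\frac{6}{5}; -\frac{1}{2}). Verdict: none - this 2F1 at x = -\frac{1}{2} matches no listed pattern, and upper {-\frac{1}{2}, 6} holds no stopper.

Key step: from the first term \frac{11}{7}: the factorial ratio (prefactor 11/7) (k+a-1)!/(a-1)! is a rising factorial (a)_k.
Consecutive-term ratio: r(k) = -\frac{1}{2} * (k-\frac{1}{2}) (k+6) / [(k-\frac{6}{5}) (k+1)] - rational in k, leading ratio -\frac{1}{2}; with t_0 = \frac{11}{7}, classification follows.


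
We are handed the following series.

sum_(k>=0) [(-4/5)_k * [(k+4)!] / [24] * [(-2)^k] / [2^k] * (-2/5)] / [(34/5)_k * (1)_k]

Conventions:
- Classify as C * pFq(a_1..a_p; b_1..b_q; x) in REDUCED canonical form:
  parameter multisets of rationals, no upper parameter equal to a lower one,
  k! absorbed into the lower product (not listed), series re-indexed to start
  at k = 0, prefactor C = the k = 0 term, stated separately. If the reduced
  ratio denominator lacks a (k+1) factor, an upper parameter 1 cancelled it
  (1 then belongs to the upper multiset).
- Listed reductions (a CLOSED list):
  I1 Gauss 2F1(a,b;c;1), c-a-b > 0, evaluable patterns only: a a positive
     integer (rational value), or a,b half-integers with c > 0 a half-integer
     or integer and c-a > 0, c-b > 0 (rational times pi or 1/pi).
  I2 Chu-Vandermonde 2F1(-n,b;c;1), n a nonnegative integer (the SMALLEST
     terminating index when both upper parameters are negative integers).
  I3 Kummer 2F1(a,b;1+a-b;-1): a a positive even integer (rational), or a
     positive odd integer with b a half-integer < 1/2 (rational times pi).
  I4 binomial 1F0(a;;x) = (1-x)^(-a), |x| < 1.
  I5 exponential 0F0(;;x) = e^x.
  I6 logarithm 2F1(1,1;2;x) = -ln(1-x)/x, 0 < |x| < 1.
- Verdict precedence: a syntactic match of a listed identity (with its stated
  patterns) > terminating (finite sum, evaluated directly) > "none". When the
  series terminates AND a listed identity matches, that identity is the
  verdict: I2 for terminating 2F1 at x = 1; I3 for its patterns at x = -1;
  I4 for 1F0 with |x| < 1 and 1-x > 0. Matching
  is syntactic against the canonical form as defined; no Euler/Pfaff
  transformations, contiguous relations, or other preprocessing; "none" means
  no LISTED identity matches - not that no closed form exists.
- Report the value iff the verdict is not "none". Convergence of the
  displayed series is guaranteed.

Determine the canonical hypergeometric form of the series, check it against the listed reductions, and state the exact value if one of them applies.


x = -1 here; the reduced form reads 2F1, upper {-4/5, 5}, lower {34/5}, C = -2/5. Verdict: none - this 2F1 at x = -1 matches no listed pattern, and upper {-4/5, 5} holds no stopper.

The tell: from the first term -2/5: (1)_k (prefactor -2/5) is k! itself.
Adjacent-term ratio: r(k) = (-1) * (k-4/5) (k+5) / [(k+34/5) (k+1)] - poly over poly, x = (-1) from leading terms; C = -2/5 at k = 0.


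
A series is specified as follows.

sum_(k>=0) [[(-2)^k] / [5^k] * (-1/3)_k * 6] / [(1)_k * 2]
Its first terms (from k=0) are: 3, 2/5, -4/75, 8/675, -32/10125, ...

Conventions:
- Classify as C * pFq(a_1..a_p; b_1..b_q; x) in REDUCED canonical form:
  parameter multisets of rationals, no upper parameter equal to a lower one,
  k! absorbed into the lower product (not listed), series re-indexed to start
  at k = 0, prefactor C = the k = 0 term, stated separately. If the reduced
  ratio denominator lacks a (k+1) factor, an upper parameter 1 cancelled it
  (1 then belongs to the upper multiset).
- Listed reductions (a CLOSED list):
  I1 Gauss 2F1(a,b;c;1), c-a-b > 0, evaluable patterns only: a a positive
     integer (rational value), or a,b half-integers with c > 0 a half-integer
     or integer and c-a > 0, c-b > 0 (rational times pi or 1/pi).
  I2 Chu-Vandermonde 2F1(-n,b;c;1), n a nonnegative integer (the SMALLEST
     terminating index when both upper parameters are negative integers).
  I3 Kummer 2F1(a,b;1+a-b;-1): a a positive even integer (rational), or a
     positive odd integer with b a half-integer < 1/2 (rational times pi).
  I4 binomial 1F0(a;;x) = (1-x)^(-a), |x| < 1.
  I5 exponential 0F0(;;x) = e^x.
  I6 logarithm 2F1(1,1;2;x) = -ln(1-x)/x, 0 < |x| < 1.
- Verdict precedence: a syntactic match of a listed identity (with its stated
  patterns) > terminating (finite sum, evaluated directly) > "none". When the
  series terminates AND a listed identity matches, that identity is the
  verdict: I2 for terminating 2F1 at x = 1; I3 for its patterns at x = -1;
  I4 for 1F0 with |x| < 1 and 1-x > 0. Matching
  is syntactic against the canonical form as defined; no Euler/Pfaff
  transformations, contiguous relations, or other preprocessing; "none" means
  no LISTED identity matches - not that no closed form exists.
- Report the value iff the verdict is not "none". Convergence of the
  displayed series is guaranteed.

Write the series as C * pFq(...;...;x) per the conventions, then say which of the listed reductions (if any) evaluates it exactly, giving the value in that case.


Reduced: x = -2/5, 1F0, upper = {-1/3}, lower = {-}, C = 3. Verdict (x = -2/5): the I4 binomial reduction applies (the 1F0 binomial series: exponent 1/3, x = -2/5). Its exact value is 3 * (7/5)^(1/3).

First insight: with t_0 = 3, the constant factors (C = 3, x = -2/5) combine into one prefactor.
Adjacent-term ratio: r(k) = (-2/5) * (k-1/3) / [(k+1)] - poly over poly, x = (-2/5) from leading terms; C = 3 at k = 0.


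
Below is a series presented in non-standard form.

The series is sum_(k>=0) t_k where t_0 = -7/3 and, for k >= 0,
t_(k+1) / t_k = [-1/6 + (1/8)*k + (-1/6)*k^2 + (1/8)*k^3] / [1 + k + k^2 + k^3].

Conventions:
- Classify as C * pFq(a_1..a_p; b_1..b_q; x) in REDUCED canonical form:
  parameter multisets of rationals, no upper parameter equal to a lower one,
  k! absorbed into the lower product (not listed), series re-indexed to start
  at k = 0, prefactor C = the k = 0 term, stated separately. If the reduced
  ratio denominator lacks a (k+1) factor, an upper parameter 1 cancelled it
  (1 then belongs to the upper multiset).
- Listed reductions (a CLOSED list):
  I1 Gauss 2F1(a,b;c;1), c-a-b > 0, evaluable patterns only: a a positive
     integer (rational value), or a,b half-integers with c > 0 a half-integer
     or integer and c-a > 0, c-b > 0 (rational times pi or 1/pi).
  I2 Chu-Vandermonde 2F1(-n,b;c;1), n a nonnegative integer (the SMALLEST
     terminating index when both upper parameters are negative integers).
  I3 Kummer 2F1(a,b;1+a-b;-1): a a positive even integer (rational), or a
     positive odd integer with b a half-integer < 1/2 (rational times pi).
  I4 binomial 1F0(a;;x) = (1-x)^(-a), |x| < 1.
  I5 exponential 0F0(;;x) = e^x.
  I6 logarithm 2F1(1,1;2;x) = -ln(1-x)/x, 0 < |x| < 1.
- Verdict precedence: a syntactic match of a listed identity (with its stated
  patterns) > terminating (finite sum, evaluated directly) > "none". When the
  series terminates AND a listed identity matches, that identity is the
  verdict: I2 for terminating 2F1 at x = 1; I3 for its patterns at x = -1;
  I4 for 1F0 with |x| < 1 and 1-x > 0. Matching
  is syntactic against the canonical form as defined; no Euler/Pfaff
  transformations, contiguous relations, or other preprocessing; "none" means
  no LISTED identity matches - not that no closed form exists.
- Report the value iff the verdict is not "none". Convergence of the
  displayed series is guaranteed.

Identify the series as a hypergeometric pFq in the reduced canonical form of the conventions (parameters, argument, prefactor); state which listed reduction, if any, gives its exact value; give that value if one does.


Prefactor -7/3, argument 1/8: 1F0 with upper {-4/3} over lower {-}. Verdict: this is binomial (I4) (the 1F0 binomial series: exponent 4/3, x = 1/8). Hence: (-7/3) * (7/8)^(4/3).

Key step: t_0 = -7/3 here, and roots of the ratio polynomials (C = -7/3) are the negated parameters.
Ratio: r(k) = (1/8) * (k-4/3) / [(k+1)] - rational in k. x = (1/8); t_0 = -7/3; negate the roots.


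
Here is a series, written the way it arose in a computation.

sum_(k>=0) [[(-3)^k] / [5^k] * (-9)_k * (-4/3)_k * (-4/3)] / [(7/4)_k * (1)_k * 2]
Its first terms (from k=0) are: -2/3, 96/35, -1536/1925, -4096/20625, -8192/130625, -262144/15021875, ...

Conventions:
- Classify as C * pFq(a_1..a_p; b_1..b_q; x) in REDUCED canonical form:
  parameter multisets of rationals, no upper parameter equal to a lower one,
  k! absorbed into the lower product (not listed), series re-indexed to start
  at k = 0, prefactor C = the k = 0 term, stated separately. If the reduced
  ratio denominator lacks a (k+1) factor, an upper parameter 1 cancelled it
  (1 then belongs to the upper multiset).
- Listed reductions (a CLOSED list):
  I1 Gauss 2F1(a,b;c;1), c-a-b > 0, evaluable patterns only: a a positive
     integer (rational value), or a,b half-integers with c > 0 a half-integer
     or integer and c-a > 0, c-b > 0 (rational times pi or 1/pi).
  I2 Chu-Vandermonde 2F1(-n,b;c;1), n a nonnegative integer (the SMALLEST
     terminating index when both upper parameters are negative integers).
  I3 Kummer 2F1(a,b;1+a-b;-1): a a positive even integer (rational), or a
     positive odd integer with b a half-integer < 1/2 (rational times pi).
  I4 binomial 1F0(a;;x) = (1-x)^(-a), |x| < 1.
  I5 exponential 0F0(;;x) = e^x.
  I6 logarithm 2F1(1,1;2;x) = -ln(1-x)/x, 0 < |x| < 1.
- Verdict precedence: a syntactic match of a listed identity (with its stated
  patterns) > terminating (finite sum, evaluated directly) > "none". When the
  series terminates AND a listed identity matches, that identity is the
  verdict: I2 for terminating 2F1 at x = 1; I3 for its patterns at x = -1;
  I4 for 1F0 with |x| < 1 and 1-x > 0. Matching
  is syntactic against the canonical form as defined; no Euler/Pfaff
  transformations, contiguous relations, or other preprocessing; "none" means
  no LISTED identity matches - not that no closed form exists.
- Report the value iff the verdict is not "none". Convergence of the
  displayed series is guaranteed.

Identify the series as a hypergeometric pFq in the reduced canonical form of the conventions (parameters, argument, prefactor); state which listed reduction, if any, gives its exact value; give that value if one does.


This is -2/3 * 2F1(-9, -4/3; 7/4; -3/5) in reduced canonical form. Verdict: terminating. With -9 upstairs the series is a 10-term polynomial sum; evaluated term by term. Value: 1746611287011826/1755262564453125.

Key observation: t_0 being -2/3, (1)_k (prefactor -2/3) is k! itself.
Ratio: r(k) = (-3/5) * (k-9) (k-4/3) / [(k+7/4) (k+1)] ; factor over Q: parameters, x = (-3/5), and C = -2/3.


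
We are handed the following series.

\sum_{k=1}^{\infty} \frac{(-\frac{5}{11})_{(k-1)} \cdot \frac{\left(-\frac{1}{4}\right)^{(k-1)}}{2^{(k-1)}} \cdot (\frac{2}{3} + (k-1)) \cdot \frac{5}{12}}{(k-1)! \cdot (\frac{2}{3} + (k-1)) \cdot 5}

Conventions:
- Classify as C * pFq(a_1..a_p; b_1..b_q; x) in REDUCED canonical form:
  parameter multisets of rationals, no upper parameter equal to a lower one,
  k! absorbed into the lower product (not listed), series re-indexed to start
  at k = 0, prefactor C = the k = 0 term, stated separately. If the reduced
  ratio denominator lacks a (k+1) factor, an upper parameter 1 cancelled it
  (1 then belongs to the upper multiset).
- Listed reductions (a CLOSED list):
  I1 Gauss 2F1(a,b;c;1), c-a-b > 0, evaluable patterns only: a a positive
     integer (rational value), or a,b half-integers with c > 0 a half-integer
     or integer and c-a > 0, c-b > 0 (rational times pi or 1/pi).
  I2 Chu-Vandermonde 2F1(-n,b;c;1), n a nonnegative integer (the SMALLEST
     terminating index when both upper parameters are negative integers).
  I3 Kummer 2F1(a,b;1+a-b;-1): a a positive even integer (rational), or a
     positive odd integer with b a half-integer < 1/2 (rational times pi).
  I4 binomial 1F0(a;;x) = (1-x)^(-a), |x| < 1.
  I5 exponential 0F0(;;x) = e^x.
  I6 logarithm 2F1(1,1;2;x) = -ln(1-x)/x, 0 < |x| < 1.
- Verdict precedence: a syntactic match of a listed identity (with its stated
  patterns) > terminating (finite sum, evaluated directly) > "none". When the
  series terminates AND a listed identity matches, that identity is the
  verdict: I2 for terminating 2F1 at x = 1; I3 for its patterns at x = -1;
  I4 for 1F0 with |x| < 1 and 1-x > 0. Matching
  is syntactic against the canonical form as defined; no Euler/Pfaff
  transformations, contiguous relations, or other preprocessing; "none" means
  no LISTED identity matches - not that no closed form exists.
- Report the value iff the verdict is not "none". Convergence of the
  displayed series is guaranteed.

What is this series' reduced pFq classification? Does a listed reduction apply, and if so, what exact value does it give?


x = -\frac{1}{8} here; the reduced form reads 1F0, upper {-\frac{5}{11}}, lower {-}, C = \frac{1}{12}. Verdict: the I4 binomial reduction fires (the 1F0 binomial series: exponent 5/11, x = -\frac{1}{8}). Sum: \frac{1}{12} \cdot \left(\frac{9}{8}\right)^{\frac{5}{11}}.

First insight: from the first term \frac{1}{12}: the two k-th powers (prefactor 1/12) combine into one argument.
Consecutive-term ratio: r(k) = -\frac{1}{8} * (k-\frac{5}{11}) / [(k+1)] - rational; roots negated = parameters, x = -\frac{1}{8}, C = \frac{1}{12}.


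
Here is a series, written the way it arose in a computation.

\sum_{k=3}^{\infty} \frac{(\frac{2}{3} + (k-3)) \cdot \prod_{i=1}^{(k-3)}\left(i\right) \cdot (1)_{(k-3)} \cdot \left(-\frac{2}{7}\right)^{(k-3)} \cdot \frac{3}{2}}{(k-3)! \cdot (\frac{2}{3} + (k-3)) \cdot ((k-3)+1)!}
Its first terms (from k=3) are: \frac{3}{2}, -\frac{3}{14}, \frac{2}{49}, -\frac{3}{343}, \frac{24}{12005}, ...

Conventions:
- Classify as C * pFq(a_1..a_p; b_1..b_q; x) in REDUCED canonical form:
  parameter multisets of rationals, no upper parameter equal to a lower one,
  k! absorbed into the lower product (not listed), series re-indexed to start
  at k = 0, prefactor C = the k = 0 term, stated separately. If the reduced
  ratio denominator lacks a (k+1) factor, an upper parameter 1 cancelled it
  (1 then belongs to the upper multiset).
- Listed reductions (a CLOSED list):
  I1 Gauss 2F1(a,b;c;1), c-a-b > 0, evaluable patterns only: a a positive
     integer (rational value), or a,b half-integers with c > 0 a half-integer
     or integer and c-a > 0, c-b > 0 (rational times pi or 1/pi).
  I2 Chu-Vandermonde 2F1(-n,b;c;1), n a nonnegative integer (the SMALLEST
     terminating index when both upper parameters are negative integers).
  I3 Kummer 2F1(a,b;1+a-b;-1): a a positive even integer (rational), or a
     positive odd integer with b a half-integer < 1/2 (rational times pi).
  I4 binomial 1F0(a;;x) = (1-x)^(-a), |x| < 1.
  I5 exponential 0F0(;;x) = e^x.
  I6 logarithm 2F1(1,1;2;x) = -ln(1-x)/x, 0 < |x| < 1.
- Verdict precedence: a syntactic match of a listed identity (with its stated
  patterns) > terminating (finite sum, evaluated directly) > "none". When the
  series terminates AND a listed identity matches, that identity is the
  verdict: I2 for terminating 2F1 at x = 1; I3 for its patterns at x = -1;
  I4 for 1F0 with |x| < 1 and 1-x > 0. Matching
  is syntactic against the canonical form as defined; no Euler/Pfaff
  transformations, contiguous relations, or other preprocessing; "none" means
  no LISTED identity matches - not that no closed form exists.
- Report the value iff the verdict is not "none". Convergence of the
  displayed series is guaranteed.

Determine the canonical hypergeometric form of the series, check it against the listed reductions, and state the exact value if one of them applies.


This is \frac{3}{2} * 2F1(1, 1; 2; -\frac{2}{7}) in reduced canonical form. Verdict: this is logarithm (I6) (the logarithm: parameters (1,1;2), x = -\frac{2}{7}). Sum: \frac{21}{4} \cdot \ln\left(\frac{9}{7}\right).

First insight: from the first term \frac{3}{2}: the denominator's factorial ratio (C = 3/2) is a lower Pochhammer.
Term ratio: r(k) = -\frac{2}{7} * (k+1) (k+1) / [(k+2) (k+1)] - rational in k, leading ratio -\frac{2}{7}; with t_0 = \frac{3}{2}, classification follows.


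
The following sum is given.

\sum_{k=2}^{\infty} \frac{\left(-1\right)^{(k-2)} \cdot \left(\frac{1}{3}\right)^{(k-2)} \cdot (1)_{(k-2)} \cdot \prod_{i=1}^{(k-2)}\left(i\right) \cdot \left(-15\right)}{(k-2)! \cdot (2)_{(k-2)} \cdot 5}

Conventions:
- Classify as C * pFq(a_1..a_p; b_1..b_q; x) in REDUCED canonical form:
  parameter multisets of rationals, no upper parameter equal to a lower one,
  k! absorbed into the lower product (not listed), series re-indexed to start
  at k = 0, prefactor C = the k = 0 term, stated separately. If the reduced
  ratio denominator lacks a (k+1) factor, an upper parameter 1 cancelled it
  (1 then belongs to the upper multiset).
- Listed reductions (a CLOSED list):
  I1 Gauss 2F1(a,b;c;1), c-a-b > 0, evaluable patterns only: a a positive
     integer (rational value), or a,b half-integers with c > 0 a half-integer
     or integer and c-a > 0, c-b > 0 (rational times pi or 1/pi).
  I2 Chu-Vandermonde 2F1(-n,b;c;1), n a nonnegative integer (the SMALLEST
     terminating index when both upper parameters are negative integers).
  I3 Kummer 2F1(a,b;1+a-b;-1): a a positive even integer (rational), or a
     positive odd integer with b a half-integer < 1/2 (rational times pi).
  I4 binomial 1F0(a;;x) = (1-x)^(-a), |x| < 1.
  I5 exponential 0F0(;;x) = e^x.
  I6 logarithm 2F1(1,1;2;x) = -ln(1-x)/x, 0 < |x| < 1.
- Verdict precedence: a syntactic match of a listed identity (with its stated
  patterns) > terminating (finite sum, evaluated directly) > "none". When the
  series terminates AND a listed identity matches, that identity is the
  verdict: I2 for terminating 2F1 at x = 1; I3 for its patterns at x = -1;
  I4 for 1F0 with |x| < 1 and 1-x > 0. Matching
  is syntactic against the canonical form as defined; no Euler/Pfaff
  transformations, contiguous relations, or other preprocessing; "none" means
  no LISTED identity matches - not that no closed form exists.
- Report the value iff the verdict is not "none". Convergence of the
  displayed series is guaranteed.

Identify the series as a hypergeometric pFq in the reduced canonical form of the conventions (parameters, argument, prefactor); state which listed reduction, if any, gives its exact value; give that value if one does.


Canonical form: C = -3 times 2F1 with upper {1, 1}, lower {2}, x = -\frac{1}{3}. Verdict: logarithm (I6) fires (the logarithm: parameters (1,1;2), x = -\frac{1}{3}). Sum: \left(-9\right) \cdot \ln\left(\frac{4}{3}\right).

Structural cue: from the first term -3: the (-1)^k factor (C = -3, x = -1/3) folds into the argument's sign.
Adjacent-term ratio: r(k) = -\frac{1}{3} * (k+1) (k+1) / [(k+2) (k+1)] ; factor over Q: parameters, x = -\frac{1}{3}, and C = -3.


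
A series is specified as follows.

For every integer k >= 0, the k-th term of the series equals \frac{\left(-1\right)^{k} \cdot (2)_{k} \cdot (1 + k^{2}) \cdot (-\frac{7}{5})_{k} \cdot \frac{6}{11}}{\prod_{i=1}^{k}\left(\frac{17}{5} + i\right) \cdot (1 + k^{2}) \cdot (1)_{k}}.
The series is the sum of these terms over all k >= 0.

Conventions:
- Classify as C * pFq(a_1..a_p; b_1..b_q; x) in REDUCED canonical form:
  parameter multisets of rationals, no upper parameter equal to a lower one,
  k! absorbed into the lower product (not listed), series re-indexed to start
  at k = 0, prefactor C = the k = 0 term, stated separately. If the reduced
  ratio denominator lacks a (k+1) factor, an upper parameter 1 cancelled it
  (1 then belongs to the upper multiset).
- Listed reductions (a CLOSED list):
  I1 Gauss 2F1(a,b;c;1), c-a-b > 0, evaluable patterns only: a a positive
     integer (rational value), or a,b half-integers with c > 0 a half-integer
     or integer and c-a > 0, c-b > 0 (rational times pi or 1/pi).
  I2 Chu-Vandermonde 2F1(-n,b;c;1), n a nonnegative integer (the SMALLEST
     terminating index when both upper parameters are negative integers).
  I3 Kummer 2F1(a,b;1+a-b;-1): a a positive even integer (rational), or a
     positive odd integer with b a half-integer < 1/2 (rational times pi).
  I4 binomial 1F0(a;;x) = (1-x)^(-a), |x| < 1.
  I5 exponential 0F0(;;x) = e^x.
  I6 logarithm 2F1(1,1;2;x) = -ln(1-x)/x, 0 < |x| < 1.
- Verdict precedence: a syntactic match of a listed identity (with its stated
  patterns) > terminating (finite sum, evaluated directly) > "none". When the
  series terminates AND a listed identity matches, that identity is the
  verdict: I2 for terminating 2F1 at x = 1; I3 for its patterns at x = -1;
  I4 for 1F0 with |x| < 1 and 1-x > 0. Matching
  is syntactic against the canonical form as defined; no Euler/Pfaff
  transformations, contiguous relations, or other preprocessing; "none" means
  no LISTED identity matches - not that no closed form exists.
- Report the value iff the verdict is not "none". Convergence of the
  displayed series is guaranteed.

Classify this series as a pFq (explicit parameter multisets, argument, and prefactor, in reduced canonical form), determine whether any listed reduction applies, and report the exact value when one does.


Classification (C = \frac{6}{11}): 2F1 with upper {-\frac{7}{5}, 2}, lower {\frac{22}{5}}, argument x = -1. Verdict (x = -1): Kummer's theorem (I3) applies (x = -1; c = \frac{22}{5} equals 1+a-b for upper {-\frac{7}{5}, 2}: listed pattern). Its exact value is \frac{51}{55}.

Key step: x = -1 and the lower running product (C = 6/11, x = -1) is a rising factorial.
Ratio: r(k) = -1 * (k-\frac{7}{5}) (k+2) / [(k+\frac{22}{5}) (k+1)] - rational in k. x = -1; t_0 = \frac{6}{11}; negate the roots.
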